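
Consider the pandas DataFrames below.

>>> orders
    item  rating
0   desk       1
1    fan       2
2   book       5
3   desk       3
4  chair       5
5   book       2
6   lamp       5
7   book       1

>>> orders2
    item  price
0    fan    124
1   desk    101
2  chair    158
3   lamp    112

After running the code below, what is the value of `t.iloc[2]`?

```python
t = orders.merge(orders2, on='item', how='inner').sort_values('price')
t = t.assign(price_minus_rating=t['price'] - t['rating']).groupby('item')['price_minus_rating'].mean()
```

122.0

merge on 'item' (how='inner') → 5 rows:
    item  rating  price
0   desk       1    101
1    fan       2    124
2   desk       3    101
3  chair       5    158
4   lamp       5    112
sort by price:
    item  rating  price
0   desk       1    101
2   desk       3    101
4   lamp       5    112
1    fan       2    124
3  chair       5    158
add column price_minus_rating = t['price'] - t['rating']:
    item  rating  price  price_minus_rating
0   desk       1    101                 100
2   desk       3    101                  98
4   lamp       5    112                 107
1    fan       2    124                 122
3  chair       5    158                 153
group by item, mean of price_minus_rating:
item
chair    153.0
desk      99.0
fan      122.0
lamp     107.0
Name: price_minus_rating, dtype: float64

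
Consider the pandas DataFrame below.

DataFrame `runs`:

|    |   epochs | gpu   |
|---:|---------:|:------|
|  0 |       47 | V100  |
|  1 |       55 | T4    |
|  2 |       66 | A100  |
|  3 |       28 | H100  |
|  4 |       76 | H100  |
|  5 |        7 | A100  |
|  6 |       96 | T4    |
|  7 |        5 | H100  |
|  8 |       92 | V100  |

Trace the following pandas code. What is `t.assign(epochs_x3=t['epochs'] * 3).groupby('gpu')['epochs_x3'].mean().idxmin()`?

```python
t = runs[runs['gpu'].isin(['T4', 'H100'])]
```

filter rows where gpu in ['T4', 'H100']:
   epochs   gpu
1      55    T4
3      28  H100
4      76  H100
6      96    T4
7       5  H100
add column epochs_x3 = t['epochs'] * 3:
   epochs   gpu  epochs_x3
1      55    T4        165
3      28  H100         84
4      76  H100        228
6      96    T4        288
7       5  H100         15
group by gpu, mean of epochs_x3:
gpu
H100    109.0
T4      226.5
Name: epochs_x3, dtype: float64
Then the label with the smallest value: H100

H100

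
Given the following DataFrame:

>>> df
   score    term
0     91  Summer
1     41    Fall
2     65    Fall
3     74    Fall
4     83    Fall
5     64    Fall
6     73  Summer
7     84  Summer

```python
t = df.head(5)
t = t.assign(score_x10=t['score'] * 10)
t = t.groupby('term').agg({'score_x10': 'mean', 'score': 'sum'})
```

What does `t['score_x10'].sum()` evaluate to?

1567.5

take first 5 rows:
   score    term
0     91  Summer
1     41    Fall
2     65    Fall
3     74    Fall
4     83    Fall
add column score_x10 = t['score'] * 10:
   score    term  score_x10
0     91  Summer        910
1     41    Fall        410
2     65    Fall        650
3     74    Fall        740
4     83    Fall        830
group by term: mean(score_x10), sum(score):
        score_x10  score
term                    
Fall        657.5    263
Summer      910.0     91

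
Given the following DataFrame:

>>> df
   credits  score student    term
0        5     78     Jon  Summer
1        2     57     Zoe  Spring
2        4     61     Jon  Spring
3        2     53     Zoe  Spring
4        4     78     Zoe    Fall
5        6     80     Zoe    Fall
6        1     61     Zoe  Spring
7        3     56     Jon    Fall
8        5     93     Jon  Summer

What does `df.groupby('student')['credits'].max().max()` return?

group by student, max of credits:
student
Jon    5
Zoe    6
Name: credits, dtype: int64
Then the max of the resulting series: 6

6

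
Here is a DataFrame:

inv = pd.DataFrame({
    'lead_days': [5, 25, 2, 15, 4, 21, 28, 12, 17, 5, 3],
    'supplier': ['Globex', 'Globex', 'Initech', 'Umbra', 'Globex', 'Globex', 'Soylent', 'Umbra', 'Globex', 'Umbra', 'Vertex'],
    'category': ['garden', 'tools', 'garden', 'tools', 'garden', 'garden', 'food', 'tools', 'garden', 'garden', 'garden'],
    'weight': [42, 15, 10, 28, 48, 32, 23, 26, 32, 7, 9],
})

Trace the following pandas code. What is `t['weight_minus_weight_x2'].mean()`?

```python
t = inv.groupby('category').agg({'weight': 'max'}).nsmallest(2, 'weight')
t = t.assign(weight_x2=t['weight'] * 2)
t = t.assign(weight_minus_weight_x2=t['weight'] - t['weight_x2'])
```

group by category, max of weight:
          weight
category        
food          23
garden        48
tools         28
take 2 rows with smallest weight:
          weight
category        
food          23
tools         28
add column weight_x2 = t['weight'] * 2:
          weight  weight_x2
category                   
food          23         46
tools         28         56
add column weight_minus_weight_x2 = t['weight'] - t['weight_x2']:
          weight  weight_x2  weight_minus_weight_x2
category                                           
food          23         46                     -23
tools         28         56                     -28
The mean of column 'weight_minus_weight_x2' is -25.5.

-25.5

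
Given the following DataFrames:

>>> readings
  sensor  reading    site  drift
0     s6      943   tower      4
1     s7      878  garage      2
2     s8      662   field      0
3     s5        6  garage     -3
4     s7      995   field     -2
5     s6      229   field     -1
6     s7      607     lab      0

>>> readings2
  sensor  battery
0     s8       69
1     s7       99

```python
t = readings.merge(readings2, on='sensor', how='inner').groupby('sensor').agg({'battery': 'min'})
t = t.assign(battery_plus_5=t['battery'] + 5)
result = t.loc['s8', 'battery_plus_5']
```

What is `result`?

74

merge on 'sensor' (how='inner') → 4 rows:
  sensor  reading    site  drift  battery
0     s7      878  garage      2       99
1     s8      662   field      0       69
2     s7      995   field     -2       99
3     s7      607     lab      0       99
group by sensor, min of battery:
        battery
sensor         
s7           99
s8           69
add column battery_plus_5 = t['battery'] + 5:
        battery  battery_plus_5
sensor                         
s7           99             104
s8           69              74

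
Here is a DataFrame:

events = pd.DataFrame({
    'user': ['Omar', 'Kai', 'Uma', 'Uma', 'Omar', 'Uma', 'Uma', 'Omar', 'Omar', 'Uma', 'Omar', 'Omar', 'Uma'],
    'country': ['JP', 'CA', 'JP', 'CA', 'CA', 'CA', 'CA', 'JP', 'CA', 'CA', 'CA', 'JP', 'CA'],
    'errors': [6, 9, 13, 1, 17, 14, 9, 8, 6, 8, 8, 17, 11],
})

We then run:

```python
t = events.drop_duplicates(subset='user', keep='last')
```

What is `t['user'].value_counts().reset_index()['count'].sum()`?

3

drop duplicate user (keep=last):
    user country  errors
1    Kai      CA       9
11  Omar      JP      17
12   Uma      CA      11
value_counts of user:
user
Kai     1
Omar    1
Uma     1
Name: count, dtype: int64
reset_index():
   user  count
0   Kai      1
1  Omar      1
2   Uma      1
Hence 3.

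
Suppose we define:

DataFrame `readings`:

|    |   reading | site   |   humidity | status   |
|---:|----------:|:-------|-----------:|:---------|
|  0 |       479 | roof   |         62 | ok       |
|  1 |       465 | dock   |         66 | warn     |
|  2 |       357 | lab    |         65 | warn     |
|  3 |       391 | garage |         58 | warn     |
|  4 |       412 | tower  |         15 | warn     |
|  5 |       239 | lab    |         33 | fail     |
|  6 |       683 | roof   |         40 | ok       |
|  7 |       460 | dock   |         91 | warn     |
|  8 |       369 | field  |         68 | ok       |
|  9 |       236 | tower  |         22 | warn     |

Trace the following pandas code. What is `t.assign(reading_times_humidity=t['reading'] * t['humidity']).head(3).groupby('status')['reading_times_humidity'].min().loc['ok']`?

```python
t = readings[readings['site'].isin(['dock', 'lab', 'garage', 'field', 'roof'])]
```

filter rows where site in ['dock', 'lab', 'garage', 'field', 'roof']:
   reading    site  humidity status
0      479    roof        62     ok
1      465    dock        66   warn
2      357     lab        65   warn
3      391  garage        58   warn
5      239     lab        33   fail
6      683    roof        40     ok
7      460    dock        91   warn
8      369   field        68     ok
add column reading_times_humidity = t['reading'] * t['humidity']:
   reading    site  humidity status  reading_times_humidity
0      479    roof        62     ok                   29698
1      465    dock        66   warn                   30690
2      357     lab        65   warn                   23205
3      391  garage        58   warn                   22678
5      239     lab        33   fail                    7887
6      683    roof        40     ok                   27320
7      460    dock        91   warn                   41860
8      369   field        68     ok                   25092
take first 3 rows:
   reading  site  humidity status  reading_times_humidity
0      479  roof        62     ok                   29698
1      465  dock        66   warn                   30690
2      357   lab        65   warn                   23205
group by status, min of reading_times_humidity:
status
ok      29698
warn    23205
Name: reading_times_humidity, dtype: int64
Finally, value at index 'ok' = 29698.

29698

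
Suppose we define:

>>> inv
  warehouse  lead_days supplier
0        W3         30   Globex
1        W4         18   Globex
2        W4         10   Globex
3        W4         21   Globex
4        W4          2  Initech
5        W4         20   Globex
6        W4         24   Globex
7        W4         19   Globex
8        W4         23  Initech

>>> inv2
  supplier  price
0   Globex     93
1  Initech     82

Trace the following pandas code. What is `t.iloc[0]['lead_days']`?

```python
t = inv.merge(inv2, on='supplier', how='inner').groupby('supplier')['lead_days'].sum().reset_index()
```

142

merge on 'supplier' (how='inner') → 9 rows:
  warehouse  lead_days supplier  price
0        W3         30   Globex     93
1        W4         18   Globex     93
2        W4         10   Globex     93
3        W4         21   Globex     93
4        W4          2  Initech     82
5        W4         20   Globex     93
6        W4         24   Globex     93
7        W4         19   Globex     93
8        W4         23  Initech     82
group by supplier, sum of lead_days:
supplier
Globex     142
Initech     25
Name: lead_days, dtype: int64
reset_index():
  supplier  lead_days
0   Globex        142
1  Initech         25
Finally, value at position 0, column 'lead_days' = 142.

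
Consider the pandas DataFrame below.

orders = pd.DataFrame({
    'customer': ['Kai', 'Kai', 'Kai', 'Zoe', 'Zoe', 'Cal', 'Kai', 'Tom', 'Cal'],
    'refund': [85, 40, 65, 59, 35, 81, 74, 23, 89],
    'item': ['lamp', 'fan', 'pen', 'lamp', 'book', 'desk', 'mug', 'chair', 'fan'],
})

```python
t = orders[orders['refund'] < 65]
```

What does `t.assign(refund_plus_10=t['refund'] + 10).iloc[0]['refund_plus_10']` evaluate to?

50

filter rows where refund < 65:
  customer  refund   item
1      Kai      40    fan
3      Zoe      59   lamp
4      Zoe      35   book
7      Tom      23  chair
add column refund_plus_10 = t['refund'] + 10:
  customer  refund   item  refund_plus_10
1      Kai      40    fan              50
3      Zoe      59   lamp              69
4      Zoe      35   book              45
7      Tom      23  chair              33
Finally, value at position 0, column 'refund_plus_10' = 50.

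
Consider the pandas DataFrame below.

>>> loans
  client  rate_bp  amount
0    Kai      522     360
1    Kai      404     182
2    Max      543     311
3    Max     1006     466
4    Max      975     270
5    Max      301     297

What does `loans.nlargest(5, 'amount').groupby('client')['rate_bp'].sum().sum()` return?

3347

take 5 rows with largest amount:
  client  rate_bp  amount
3    Max     1006     466
0    Kai      522     360
2    Max      543     311
5    Max      301     297
4    Max      975     270
group by client, sum of rate_bp:
client
Kai     522
Max    2825
Name: rate_bp, dtype: int64
So sum() = 3347.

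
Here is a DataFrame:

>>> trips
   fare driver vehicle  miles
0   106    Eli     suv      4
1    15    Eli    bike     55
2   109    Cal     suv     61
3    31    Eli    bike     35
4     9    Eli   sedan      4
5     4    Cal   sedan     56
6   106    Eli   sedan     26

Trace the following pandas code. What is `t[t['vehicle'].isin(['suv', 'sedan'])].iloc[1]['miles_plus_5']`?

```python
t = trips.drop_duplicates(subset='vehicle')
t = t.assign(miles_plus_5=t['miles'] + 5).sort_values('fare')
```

drop duplicate vehicle (keep=first):
   fare driver vehicle  miles
0   106    Eli     suv      4
1    15    Eli    bike     55
4     9    Eli   sedan      4
add column miles_plus_5 = t['miles'] + 5:
   fare driver vehicle  miles  miles_plus_5
0   106    Eli     suv      4             9
1    15    Eli    bike     55            60
4     9    Eli   sedan      4             9
sort by fare:
   fare driver vehicle  miles  miles_plus_5
4     9    Eli   sedan      4             9
1    15    Eli    bike     55            60
0   106    Eli     suv      4             9
filter rows where vehicle in ['suv', 'sedan']:
   fare driver vehicle  miles  miles_plus_5
4     9    Eli   sedan      4             9
0   106    Eli     suv      4             9
Hence 9.

9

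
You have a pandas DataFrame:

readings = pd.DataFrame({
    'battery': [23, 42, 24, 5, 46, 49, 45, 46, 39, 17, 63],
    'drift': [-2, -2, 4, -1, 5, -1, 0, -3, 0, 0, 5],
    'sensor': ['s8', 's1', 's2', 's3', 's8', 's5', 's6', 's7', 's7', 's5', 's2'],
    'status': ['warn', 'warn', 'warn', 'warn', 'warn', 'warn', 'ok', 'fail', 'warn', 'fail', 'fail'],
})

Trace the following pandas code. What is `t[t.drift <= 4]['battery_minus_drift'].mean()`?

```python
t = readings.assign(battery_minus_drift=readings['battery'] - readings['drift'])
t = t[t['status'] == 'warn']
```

add column battery_minus_drift = readings['battery'] - readings['drift']:
    battery  drift sensor status  battery_minus_drift
0        23     -2     s8   warn                   25
1        42     -2     s1   warn                   44
2        24      4     s2   warn                   20
3         5     -1     s3   warn                    6
4        46      5     s8   warn                   41
5        49     -1     s5   warn                   50
6        45      0     s6     ok                   45
7        46     -3     s7   fail                   49
8        39      0     s7   warn                   39
9        17      0     s5   fail                   17
10       63      5     s2   fail                   58
filter rows where status == 'warn':
   battery  drift sensor status  battery_minus_drift
0       23     -2     s8   warn                   25
1       42     -2     s1   warn                   44
2       24      4     s2   warn                   20
3        5     -1     s3   warn                    6
4       46      5     s8   warn                   41
5       49     -1     s5   warn                   50
8       39      0     s7   warn                   39
filter rows where drift <= 4:
   battery  drift sensor status  battery_minus_drift
0       23     -2     s8   warn                   25
1       42     -2     s1   warn                   44
2       24      4     s2   warn                   20
3        5     -1     s3   warn                    6
5       49     -1     s5   warn                   50
8       39      0     s7   warn                   39

30.6666666667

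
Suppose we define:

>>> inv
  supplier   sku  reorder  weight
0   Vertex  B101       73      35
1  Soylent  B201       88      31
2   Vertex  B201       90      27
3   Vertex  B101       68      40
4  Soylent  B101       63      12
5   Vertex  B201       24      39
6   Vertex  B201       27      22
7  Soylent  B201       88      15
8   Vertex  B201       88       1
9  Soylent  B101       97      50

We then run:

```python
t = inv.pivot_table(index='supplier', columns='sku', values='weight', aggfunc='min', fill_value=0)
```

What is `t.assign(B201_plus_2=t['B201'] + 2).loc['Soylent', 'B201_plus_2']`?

pivot: rows=supplier, cols=sku, min(weight):
sku       B101  B201
supplier            
Soylent     12    15
Vertex      35     1
add column B201_plus_2 = t['B201'] + 2:
sku       B101  B201  B201_plus_2
supplier                         
Soylent     12    15           17
Vertex      35     1            3
value at row 'Soylent', column 'B201_plus_2' → 17

17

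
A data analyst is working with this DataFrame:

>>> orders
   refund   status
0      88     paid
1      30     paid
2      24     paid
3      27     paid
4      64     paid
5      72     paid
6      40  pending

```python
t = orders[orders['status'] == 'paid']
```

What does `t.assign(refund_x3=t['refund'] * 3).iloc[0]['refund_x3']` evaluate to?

264

filter rows where status == 'paid':
   refund status
0      88   paid
1      30   paid
2      24   paid
3      27   paid
4      64   paid
5      72   paid
add column refund_x3 = t['refund'] * 3:
   refund status  refund_x3
0      88   paid        264
1      30   paid         90
2      24   paid         72
3      27   paid         81
4      64   paid        192
5      72   paid        216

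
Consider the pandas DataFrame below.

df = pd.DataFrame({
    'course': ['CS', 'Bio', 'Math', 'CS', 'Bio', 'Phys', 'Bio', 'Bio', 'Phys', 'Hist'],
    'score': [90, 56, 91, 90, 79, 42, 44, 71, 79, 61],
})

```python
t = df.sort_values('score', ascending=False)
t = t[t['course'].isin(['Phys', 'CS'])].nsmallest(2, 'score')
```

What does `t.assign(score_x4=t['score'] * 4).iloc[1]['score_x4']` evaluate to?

316

sort by score descending:
  course  score
2   Math     91
0     CS     90
3     CS     90
4    Bio     79
8   Phys     79
7    Bio     71
9   Hist     61
1    Bio     56
6    Bio     44
5   Phys     42
filter rows where course in ['Phys', 'CS']:
  course  score
0     CS     90
3     CS     90
8   Phys     79
5   Phys     42
take 2 rows with smallest score:
  course  score
5   Phys     42
8   Phys     79
add column score_x4 = t['score'] * 4:
  course  score  score_x4
5   Phys     42       168
8   Phys     79       316
Taking the value at position 1, column 'score_x4' gives 316.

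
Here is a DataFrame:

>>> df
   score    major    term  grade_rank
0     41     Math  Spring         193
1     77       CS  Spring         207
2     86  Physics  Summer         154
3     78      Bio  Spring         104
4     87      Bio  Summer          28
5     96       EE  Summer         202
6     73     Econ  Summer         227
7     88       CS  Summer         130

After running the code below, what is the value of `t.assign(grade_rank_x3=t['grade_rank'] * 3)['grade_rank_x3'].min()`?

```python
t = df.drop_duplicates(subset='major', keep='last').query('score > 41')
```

84

drop duplicate major (keep=last):
   score    major    term  grade_rank
0     41     Math  Spring         193
2     86  Physics  Summer         154
4     87      Bio  Summer          28
5     96       EE  Summer         202
6     73     Econ  Summer         227
7     88       CS  Summer         130
filter rows where score > 41:
   score    major    term  grade_rank
2     86  Physics  Summer         154
4     87      Bio  Summer          28
5     96       EE  Summer         202
6     73     Econ  Summer         227
7     88       CS  Summer         130
add column grade_rank_x3 = t['grade_rank'] * 3:
   score    major    term  grade_rank  grade_rank_x3
2     86  Physics  Summer         154            462
4     87      Bio  Summer          28             84
5     96       EE  Summer         202            606
6     73     Econ  Summer         227            681
7     88       CS  Summer         130            390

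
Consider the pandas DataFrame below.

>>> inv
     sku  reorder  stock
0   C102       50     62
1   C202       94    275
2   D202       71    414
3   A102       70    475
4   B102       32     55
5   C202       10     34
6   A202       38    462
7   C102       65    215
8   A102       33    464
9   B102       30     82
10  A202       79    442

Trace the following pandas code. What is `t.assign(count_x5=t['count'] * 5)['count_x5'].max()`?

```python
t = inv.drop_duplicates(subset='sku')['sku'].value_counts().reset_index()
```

drop duplicate sku (keep=first):
    sku  reorder  stock
0  C102       50     62
1  C202       94    275
2  D202       71    414
3  A102       70    475
4  B102       32     55
6  A202       38    462
value_counts of sku:
sku
C102    1
C202    1
D202    1
A102    1
B102    1
A202    1
Name: count, dtype: int64
reset_index():
    sku  count
0  C102      1
1  C202      1
2  D202      1
3  A102      1
4  B102      1
5  A202      1
add column count_x5 = t['count'] * 5:
    sku  count  count_x5
0  C102      1         5
1  C202      1         5
2  D202      1         5
3  A102      1         5
4  B102      1         5
5  A202      1         5

5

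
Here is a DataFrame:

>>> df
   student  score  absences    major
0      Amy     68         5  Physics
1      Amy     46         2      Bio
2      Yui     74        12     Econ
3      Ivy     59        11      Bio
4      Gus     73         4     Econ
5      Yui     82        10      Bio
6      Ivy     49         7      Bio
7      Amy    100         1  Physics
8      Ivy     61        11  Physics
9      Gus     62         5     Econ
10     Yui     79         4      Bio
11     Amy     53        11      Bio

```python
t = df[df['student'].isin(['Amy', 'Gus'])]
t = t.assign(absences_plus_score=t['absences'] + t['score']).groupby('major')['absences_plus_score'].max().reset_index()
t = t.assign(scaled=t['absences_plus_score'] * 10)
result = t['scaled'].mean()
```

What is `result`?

806.666666667

filter rows where student in ['Amy', 'Gus']:
   student  score  absences    major
0      Amy     68         5  Physics
1      Amy     46         2      Bio
4      Gus     73         4     Econ
7      Amy    100         1  Physics
9      Gus     62         5     Econ
11     Amy     53        11      Bio
add column absences_plus_score = t['absences'] + t['score']:
   student  score  absences    major  absences_plus_score
0      Amy     68         5  Physics                   73
1      Amy     46         2      Bio                   48
4      Gus     73         4     Econ                   77
7      Amy    100         1  Physics                  101
9      Gus     62         5     Econ                   67
11     Amy     53        11      Bio                   64
group by major, max of absences_plus_score:
major
Bio         64
Econ        77
Physics    101
Name: absences_plus_score, dtype: int64
reset_index():
     major  absences_plus_score
0      Bio                   64
1     Econ                   77
2  Physics                  101
add column scaled = t['absences_plus_score'] * 10:
     major  absences_plus_score  scaled
0      Bio                   64     640
1     Econ                   77     770
2  Physics                  101    1010
So mean() = 806.666666667.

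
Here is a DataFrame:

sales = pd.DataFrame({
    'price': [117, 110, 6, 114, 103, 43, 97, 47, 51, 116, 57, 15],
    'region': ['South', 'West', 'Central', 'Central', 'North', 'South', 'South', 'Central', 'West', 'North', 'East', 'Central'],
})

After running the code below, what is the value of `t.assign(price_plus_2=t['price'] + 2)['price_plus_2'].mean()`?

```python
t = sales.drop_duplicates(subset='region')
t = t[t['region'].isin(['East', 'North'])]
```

drop duplicate region (keep=first):
    price   region
0     117    South
1     110     West
2       6  Central
4     103    North
10     57     East
filter rows where region in ['East', 'North']:
    price region
4     103  North
10     57   East
add column price_plus_2 = t['price'] + 2:
    price region  price_plus_2
4     103  North           105
10     57   East            59
mean of column 'price_plus_2' → 82.0

82.0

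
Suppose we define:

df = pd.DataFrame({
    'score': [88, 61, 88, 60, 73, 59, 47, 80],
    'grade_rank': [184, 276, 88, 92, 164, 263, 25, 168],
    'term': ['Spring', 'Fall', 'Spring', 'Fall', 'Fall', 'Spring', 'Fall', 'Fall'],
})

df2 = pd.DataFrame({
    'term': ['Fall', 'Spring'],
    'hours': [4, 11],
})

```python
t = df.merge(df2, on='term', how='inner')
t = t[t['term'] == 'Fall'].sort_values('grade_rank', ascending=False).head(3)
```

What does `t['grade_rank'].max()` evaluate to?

merge on 'term' (how='inner') → 8 rows:
   score  grade_rank    term  hours
0     88         184  Spring     11
1     61         276    Fall      4
2     88          88  Spring     11
3     60          92    Fall      4
4     73         164    Fall      4
5     59         263  Spring     11
6     47          25    Fall      4
7     80         168    Fall      4
filter rows where term == 'Fall':
   score  grade_rank  term  hours
1     61         276  Fall      4
3     60          92  Fall      4
4     73         164  Fall      4
6     47          25  Fall      4
7     80         168  Fall      4
sort by grade_rank descending:
   score  grade_rank  term  hours
1     61         276  Fall      4
7     80         168  Fall      4
4     73         164  Fall      4
3     60          92  Fall      4
6     47          25  Fall      4
take first 3 rows:
   score  grade_rank  term  hours
1     61         276  Fall      4
7     80         168  Fall      4
4     73         164  Fall      4

276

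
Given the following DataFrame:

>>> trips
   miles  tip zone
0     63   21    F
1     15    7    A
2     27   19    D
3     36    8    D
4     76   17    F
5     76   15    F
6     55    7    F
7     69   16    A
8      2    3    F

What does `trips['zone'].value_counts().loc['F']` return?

5

value_counts of zone:
zone
F    5
A    2
D    2
Name: count, dtype: int64
The value at index 'F' is 5.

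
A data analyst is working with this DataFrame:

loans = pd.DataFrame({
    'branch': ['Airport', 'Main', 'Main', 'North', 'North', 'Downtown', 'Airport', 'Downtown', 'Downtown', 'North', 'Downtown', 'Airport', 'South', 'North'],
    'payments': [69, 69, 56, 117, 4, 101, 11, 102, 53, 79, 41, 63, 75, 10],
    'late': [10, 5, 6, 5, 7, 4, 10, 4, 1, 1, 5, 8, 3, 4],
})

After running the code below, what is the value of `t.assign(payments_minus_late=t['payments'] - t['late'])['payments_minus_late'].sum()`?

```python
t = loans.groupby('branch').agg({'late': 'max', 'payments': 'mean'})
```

280.916666667

group by branch: max(late), mean(payments):
          late   payments
branch                   
Airport     10  47.666667
Downtown     5  74.250000
Main         6  62.500000
North        7  52.500000
South        3  75.000000
add column payments_minus_late = t['payments'] - t['late']:
          late   payments  payments_minus_late
branch                                        
Airport     10  47.666667            37.666667
Downtown     5  74.250000            69.250000
Main         6  62.500000            56.500000
North        7  52.500000            45.500000
South        3  75.000000            72.000000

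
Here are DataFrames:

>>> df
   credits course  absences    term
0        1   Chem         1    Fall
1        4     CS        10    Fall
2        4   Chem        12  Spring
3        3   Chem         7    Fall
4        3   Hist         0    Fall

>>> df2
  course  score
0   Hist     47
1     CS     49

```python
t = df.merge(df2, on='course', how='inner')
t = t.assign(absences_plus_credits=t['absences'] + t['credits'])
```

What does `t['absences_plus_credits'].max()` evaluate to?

merge on 'course' (how='inner') → 2 rows:
   credits course  absences  term  score
0        4     CS        10  Fall     49
1        3   Hist         0  Fall     47
add column absences_plus_credits = t['absences'] + t['credits']:
   credits course  absences  term  score  absences_plus_credits
0        4     CS        10  Fall     49                     14
1        3   Hist         0  Fall     47                      3

14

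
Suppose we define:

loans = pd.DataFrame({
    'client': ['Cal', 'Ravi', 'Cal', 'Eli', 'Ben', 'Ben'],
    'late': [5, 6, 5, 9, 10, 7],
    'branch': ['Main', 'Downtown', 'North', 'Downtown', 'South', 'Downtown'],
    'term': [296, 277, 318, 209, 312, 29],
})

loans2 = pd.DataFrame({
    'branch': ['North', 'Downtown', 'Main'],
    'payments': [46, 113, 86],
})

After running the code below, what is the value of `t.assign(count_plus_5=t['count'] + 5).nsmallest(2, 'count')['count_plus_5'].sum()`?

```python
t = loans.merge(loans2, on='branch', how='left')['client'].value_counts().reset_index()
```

12

merge on 'branch' (how='left') → 6 rows:
  client  late    branch  term  payments
0    Cal     5      Main   296      86.0
1   Ravi     6  Downtown   277     113.0
2    Cal     5     North   318      46.0
3    Eli     9  Downtown   209     113.0
4    Ben    10     South   312       NaN
5    Ben     7  Downtown    29     113.0
value_counts of client:
client
Cal     2
Ben     2
Ravi    1
Eli     1
Name: count, dtype: int64
reset_index():
  client  count
0    Cal      2
1    Ben      2
2   Ravi      1
3    Eli      1
add column count_plus_5 = t['count'] + 5:
  client  count  count_plus_5
0    Cal      2             7
1    Ben      2             7
2   Ravi      1             6
3    Eli      1             6
take 2 rows with smallest count:
  client  count  count_plus_5
2   Ravi      1             6
3    Eli      1             6
So sum() = 12.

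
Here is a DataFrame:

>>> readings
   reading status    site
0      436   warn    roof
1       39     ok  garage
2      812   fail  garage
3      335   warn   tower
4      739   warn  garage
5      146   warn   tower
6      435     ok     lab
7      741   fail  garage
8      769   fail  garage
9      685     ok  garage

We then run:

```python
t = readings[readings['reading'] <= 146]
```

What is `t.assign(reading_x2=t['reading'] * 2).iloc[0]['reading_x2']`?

78

filter rows where reading <= 146:
   reading status    site
1       39     ok  garage
5      146   warn   tower
add column reading_x2 = t['reading'] * 2:
   reading status    site  reading_x2
1       39     ok  garage          78
5      146   warn   tower         292
value at position 0, column 'reading_x2' → 78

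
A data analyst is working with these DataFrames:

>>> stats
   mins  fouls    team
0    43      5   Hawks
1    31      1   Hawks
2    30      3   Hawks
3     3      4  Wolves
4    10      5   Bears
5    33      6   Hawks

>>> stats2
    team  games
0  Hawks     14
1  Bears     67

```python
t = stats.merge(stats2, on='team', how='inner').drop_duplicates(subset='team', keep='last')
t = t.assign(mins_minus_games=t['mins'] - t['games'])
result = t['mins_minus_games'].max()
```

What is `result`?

merge on 'team' (how='inner') → 5 rows:
   mins  fouls   team  games
0    43      5  Hawks     14
1    31      1  Hawks     14
2    30      3  Hawks     14
3    10      5  Bears     67
4    33      6  Hawks     14
drop duplicate team (keep=last):
   mins  fouls   team  games
3    10      5  Bears     67
4    33      6  Hawks     14
add column mins_minus_games = t['mins'] - t['games']:
   mins  fouls   team  games  mins_minus_games
3    10      5  Bears     67               -57
4    33      6  Hawks     14                19
The max of column 'mins_minus_games' is 19.

19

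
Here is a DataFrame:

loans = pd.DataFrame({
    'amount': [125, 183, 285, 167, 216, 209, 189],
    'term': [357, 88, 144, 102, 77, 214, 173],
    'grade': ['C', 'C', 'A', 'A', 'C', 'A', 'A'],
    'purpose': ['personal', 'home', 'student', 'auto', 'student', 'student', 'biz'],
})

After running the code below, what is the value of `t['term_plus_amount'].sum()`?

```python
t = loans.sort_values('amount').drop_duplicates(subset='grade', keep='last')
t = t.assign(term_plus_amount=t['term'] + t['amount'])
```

722

sort by amount:
   amount  term grade   purpose
0     125   357     C  personal
3     167   102     A      auto
1     183    88     C      home
6     189   173     A       biz
5     209   214     A   student
4     216    77     C   student
2     285   144     A   student
drop duplicate grade (keep=last):
   amount  term grade  purpose
4     216    77     C  student
2     285   144     A  student
add column term_plus_amount = t['term'] + t['amount']:
   amount  term grade  purpose  term_plus_amount
4     216    77     C  student               293
2     285   144     A  student               429
Then the sum of column 'term_plus_amount': 722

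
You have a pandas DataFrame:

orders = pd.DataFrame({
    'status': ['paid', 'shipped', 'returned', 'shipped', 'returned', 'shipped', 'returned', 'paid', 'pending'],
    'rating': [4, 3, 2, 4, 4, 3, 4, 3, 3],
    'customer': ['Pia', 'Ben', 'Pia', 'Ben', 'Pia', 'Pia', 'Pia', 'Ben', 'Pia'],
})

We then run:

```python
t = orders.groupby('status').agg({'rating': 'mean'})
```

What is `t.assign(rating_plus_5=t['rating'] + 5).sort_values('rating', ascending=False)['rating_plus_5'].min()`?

group by status, mean of rating:
            rating
status            
paid      3.500000
pending   3.000000
returned  3.333333
shipped   3.333333
add column rating_plus_5 = t['rating'] + 5:
            rating  rating_plus_5
status                           
paid      3.500000       8.500000
pending   3.000000       8.000000
returned  3.333333       8.333333
shipped   3.333333       8.333333
sort by rating descending:
            rating  rating_plus_5
status                           
paid      3.500000       8.500000
returned  3.333333       8.333333
shipped   3.333333       8.333333
pending   3.000000       8.000000
min of column 'rating_plus_5' → 8.0

8.0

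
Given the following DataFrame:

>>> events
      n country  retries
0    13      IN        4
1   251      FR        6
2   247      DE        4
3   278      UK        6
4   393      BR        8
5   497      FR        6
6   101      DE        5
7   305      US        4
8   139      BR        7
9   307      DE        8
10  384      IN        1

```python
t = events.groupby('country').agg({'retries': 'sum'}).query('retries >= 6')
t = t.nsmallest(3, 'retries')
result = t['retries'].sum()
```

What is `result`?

33

group by country, sum of retries:
         retries
country         
BR            15
DE            17
FR            12
IN             5
UK             6
US             4
filter rows where retries >= 6:
         retries
country         
BR            15
DE            17
FR            12
UK             6
take 3 rows with smallest retries:
         retries
country         
UK             6
FR            12
BR            15
Then the sum of column 'retries': 33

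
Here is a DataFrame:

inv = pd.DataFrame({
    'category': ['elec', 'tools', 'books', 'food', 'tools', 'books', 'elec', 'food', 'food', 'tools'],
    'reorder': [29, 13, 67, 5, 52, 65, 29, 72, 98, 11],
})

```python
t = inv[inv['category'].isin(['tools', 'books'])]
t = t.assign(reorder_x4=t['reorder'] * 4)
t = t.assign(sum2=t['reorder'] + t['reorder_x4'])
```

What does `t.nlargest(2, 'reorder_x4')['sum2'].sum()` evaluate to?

filter rows where category in ['tools', 'books']:
  category  reorder
1    tools       13
2    books       67
4    tools       52
5    books       65
9    tools       11
add column reorder_x4 = t['reorder'] * 4:
  category  reorder  reorder_x4
1    tools       13          52
2    books       67         268
4    tools       52         208
5    books       65         260
9    tools       11          44
add column sum2 = t['reorder'] + t['reorder_x4']:
  category  reorder  reorder_x4  sum2
1    tools       13          52    65
2    books       67         268   335
4    tools       52         208   260
5    books       65         260   325
9    tools       11          44    55
take 2 rows with largest reorder_x4:
  category  reorder  reorder_x4  sum2
2    books       67         268   335
5    books       65         260   325
So sum() = 660.

660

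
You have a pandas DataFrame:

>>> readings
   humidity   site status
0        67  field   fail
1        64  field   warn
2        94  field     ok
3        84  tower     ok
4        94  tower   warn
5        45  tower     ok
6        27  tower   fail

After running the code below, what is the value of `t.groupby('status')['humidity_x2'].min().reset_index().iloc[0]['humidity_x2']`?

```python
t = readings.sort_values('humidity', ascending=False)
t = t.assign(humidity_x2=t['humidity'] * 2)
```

54

sort by humidity descending:
   humidity   site status
2        94  field     ok
4        94  tower   warn
3        84  tower     ok
0        67  field   fail
1        64  field   warn
5        45  tower     ok
6        27  tower   fail
add column humidity_x2 = t['humidity'] * 2:
   humidity   site status  humidity_x2
2        94  field     ok          188
4        94  tower   warn          188
3        84  tower     ok          168
0        67  field   fail          134
1        64  field   warn          128
5        45  tower     ok           90
6        27  tower   fail           54
group by status, min of humidity_x2:
status
fail     54
ok       90
warn    128
Name: humidity_x2, dtype: int64
reset_index():
  status  humidity_x2
0   fail           54
1     ok           90
2   warn          128
Reading off the value at position 0, column 'humidity_x2', we get 54.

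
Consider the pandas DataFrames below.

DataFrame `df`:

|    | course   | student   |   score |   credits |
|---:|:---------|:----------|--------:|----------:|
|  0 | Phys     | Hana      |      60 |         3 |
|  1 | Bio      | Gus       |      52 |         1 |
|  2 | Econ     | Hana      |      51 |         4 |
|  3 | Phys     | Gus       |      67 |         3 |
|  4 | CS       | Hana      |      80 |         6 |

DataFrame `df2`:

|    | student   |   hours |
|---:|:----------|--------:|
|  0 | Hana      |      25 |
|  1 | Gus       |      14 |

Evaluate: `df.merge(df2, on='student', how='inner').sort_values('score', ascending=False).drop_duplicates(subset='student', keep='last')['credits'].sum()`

merge on 'student' (how='inner') → 5 rows:
  course student  score  credits  hours
0   Phys    Hana     60        3     25
1    Bio     Gus     52        1     14
2   Econ    Hana     51        4     25
3   Phys     Gus     67        3     14
4     CS    Hana     80        6     25
sort by score descending:
  course student  score  credits  hours
4     CS    Hana     80        6     25
3   Phys     Gus     67        3     14
0   Phys    Hana     60        3     25
1    Bio     Gus     52        1     14
2   Econ    Hana     51        4     25
drop duplicate student (keep=last):
  course student  score  credits  hours
1    Bio     Gus     52        1     14
2   Econ    Hana     51        4     25
Taking the sum of column 'credits' gives 5.

5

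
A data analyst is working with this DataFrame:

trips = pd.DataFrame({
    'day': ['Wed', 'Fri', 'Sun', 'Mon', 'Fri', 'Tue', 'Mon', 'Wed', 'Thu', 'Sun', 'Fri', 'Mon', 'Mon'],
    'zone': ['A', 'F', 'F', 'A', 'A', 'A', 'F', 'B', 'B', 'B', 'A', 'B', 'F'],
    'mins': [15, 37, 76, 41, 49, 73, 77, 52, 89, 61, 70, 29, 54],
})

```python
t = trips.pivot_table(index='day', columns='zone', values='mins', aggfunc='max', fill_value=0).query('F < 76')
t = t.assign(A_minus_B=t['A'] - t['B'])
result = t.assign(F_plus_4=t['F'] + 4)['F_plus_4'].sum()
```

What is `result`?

pivot: rows=day, cols=zone, max(mins):
zone   A   B   F
day             
Fri   70   0  37
Mon   41  29  77
Sun    0  61  76
Thu    0  89   0
Tue   73   0   0
Wed   15  52   0
filter rows where F < 76:
zone   A   B   F
day             
Fri   70   0  37
Thu    0  89   0
Tue   73   0   0
Wed   15  52   0
add column A_minus_B = t['A'] - t['B']:
zone   A   B   F  A_minus_B
day                        
Fri   70   0  37         70
Thu    0  89   0        -89
Tue   73   0   0         73
Wed   15  52   0        -37
add column F_plus_4 = t['F'] + 4:
zone   A   B   F  A_minus_B  F_plus_4
day                                  
Fri   70   0  37         70        41
Thu    0  89   0        -89         4
Tue   73   0   0         73         4
Wed   15  52   0        -37         4
So sum() = 53.

53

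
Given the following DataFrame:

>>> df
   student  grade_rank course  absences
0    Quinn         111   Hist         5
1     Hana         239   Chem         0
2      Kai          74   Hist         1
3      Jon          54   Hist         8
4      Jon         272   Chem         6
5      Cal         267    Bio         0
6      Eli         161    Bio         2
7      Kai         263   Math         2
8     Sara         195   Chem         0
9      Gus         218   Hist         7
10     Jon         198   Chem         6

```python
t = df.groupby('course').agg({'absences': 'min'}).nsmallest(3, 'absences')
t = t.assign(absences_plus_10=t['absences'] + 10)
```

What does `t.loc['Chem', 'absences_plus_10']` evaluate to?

group by course, min of absences:
        absences
course          
Bio            0
Chem           0
Hist           1
Math           2
take 3 rows with smallest absences:
        absences
course          
Bio            0
Chem           0
Hist           1
add column absences_plus_10 = t['absences'] + 10:
        absences  absences_plus_10
course                            
Bio            0                10
Chem           0                10
Hist           1                11
Hence 10.

10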